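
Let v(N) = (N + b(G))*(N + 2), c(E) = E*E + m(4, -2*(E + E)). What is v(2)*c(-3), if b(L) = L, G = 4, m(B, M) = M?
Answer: 504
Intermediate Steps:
c(E) = E**2 - 4*E (c(E) = E*E - 2*(E + E) = E**2 - 4*E)
v(N) = (2 + N)*(4 + N) (v(N) = (N + 4)*(N + 2) = (4 + N)*(2 + N) = (2 + N)*(4 + N))
v(2)*c(-3) = (8 + 2**2 + 6*2)*(-3*(-4 - 3)) = (8 + 4 + 12)*(-3*(-7)) = 24*21 = 504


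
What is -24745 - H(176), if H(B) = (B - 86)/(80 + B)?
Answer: -3167405/128 ≈ -24745.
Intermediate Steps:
H(B) = (-86 + B)/(80 + B)
-24745 - H(176) = -24745 - (-86 + 176)/(80 + 176) = -24745 - 90/256 = -24745 - 1*45/128 = -24745 - 45/128 = -3167405/128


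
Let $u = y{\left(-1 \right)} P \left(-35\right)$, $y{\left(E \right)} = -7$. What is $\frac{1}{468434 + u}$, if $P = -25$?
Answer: $\frac{1}{462309} \approx 2.1631 \cdot 10^{-6}$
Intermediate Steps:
$u = -6125$ ($u = \left(-7\right) \left(-25\right) \left(-35\right) = 175 \left(-35\right) = -6125$)
$\frac{1}{468434 + u} = \frac{1}{468434 - 6125} = \frac{1}{462309}$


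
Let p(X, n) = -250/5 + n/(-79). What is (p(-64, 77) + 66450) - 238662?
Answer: -13608775/79 ≈ -1.7226e+5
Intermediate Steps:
p(X, n) = -50 - n/79 (p(X, n) = -250*⅕ + n*(-1/79) = -50 - n/79)
(p(-64, 77) + 66450) - 238662 = ((-50 - 1/79*77) + 66450) - 238662 = ((-50 - 77/79) + 66450) - 238662 = (-4027/79 + 66450) - 238662 = 5245523/79 - 238662 = -13608775/79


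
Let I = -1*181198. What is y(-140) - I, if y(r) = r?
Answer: 181058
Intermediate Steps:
I = -181198
y(-140) - I = -140 - 1*(-181198) = -140 + 181198 = 181058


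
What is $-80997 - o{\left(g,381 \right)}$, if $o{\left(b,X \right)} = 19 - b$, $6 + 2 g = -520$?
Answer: $-81279$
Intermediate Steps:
$g = -263$ ($g = -3 + \frac{1}{2} \left(-520\right) = -3 - 260 = -263$)
$-80997 - o{\left(g,381 \right)} = -80997 - \left(19 - -263\right) = -80997 - \left(19 + 263\right) = -80997 - 282 = -81279$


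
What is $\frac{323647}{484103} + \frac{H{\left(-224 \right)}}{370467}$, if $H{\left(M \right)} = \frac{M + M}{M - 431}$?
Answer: $\frac{78535066090739}{117470441896155} \approx 0.66855$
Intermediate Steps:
$H{\left(M \right)} = \frac{2 M}{-431 + M}$
$\frac{323647}{484103} + \frac{H{\left(-224 \right)}}{370467} = \frac{323647}{484103} + \frac{2 \left(-224\right) \frac{1}{-431 - 224}}{370467} = 323647 \cdot \frac{1}{484103} + 2 \left(-224\right) \frac{1}{-655} \cdot \frac{1}{370467} = \frac{323647}{484103} + 2 \left(-224\right) \left(- \frac{1}{655}\right) \frac{1}{370467} = \frac{323647}{484103} + \frac{448}{655} \cdot \frac{1}{370467} = \frac{323647}{484103} + \frac{448}{242655885} = \frac{78535066090739}{117470441896155}$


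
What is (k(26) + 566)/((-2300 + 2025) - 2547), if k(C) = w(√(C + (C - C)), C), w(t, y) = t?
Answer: -283/1411 - √26/2822 ≈ -0.20237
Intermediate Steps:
k(C) = √C (k(C) = √(C + (C - C)) = √(C + 0) = √C)
(k(26) + 566)/((-2300 + 2025) - 2547) = (√26 + 566)/((-2300 + 2025) - 2547) = (566 + √26)/(-275 - 2547) = (566 + √26)/(-2822) = (566 + √26)*(-1/2822) = -283/1411 - √26/2822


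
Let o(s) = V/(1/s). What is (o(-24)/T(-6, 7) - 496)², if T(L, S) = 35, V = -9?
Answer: 293916736/1225 ≈ 2.3993e+5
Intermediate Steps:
o(s) = -9*s
(o(-24)/T(-6, 7) - 496)² = (-9*(-24)/35 - 496)² = (216*(1/35) - 496)² = (216/35 - 496)² = (-17144/35)² = 293916736/1225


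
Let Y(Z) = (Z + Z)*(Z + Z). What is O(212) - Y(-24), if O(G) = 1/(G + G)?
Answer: -976895/424 ≈ -2304.0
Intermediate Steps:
Y(Z) = 4*Z**2 (Y(Z) = (2*Z)*(2*Z) = 4*Z**2)
O(G) = 1/(2*G)
O(212) - Y(-24) = (1/2)/212 - 4*(-24)**2 = (1/2)*(1/212) - 4*576 = 1/424 - 1*2304 = 1/424 - 2304 = -976895/424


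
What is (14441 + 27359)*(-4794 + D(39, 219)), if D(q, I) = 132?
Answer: -194871600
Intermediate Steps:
(14441 + 27359)*(-4794 + D(39, 219)) = (14441 + 27359)*(-4794 + 132) = 41800*(-4662) = -194871600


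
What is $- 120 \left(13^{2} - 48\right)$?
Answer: $-14520$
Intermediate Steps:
$- 120 \left(13^{2} - 48\right) = - 120 \left(169 - 48\right) = \left(-120\right) 121 = -14520$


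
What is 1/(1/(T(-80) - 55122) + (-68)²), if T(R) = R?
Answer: 55202/255254047 ≈ 0.00021626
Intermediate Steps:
1/(1/(T(-80) - 55122) + (-68)²) = 1/(1/(-80 - 55122) + (-68)²) = 1/(1/(-55202) + 4624) = 1/(-1/55202 + 4624) = 1/(255254047/55202) = 55202/255254047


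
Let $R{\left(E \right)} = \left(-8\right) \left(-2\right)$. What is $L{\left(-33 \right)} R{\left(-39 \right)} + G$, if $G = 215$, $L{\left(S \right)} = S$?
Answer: $-313$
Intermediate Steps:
$R{\left(E \right)} = 16$
$L{\left(-33 \right)} R{\left(-39 \right)} + G = \left(-33\right) 16 + 215 = -528 + 215 = -313$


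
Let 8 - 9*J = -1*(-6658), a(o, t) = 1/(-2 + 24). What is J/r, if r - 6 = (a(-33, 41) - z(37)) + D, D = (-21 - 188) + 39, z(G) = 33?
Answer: 20900/5571 ≈ 3.7516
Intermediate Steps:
a(o, t) = 1/22
D = -170 (D = -209 + 39 = -170)
r = -4333/22 (r = 6 + ((1/22 - 1*33) - 170) = 6 + ((1/22 - 33) - 170) = 6 + (-725/22 - 170) = 6 - 4465/22 = -4333/22 ≈ -196.95)
J = -6650/9 (J = 8/9 - (-1)*(-6658)/9 = 8/9 - 1/9*6658 = 8/9 - 6658/9 = -6650/9 ≈ -738.89)
J/r = -6650/(9*(-4333/22)) = -6650/9*(-22/4333) = 20900/5571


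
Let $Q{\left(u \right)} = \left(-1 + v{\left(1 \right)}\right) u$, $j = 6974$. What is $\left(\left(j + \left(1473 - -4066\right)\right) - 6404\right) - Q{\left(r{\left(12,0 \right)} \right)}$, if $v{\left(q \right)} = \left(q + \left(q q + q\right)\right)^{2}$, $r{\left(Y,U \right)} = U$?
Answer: $6109$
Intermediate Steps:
$v{\left(q \right)} = \left(q^{2} + 2 q\right)^{2}$ ($v{\left(q \right)} = \left(q + \left(q^{2} + q\right)\right)^{2} = \left(q + \left(q + q^{2}\right)\right)^{2} = \left(q^{2} + 2 q\right)^{2}$)
$Q{\left(u \right)} = 8 u$ ($Q{\left(u \right)} = \left(-1 + 1^{2} \left(2 + 1\right)^{2}\right) u = \left(-1 + 1 \cdot 3^{2}\right) u = \left(-1 + 1 \cdot 9\right) u = \left(-1 + 9\right) u = 8 u$)
$\left(\left(j + \left(1473 - -4066\right)\right) - 6404\right) - Q{\left(r{\left(12,0 \right)} \right)} = \left(\left(6974 + \left(1473 - -4066\right)\right) - 6404\right) - 8 \cdot 0 = \left(\left(6974 + \left(1473 + 4066\right)\right) - 6404\right) - 0 = \left(\left(6974 + 5539\right) - 6404\right) + 0 = \left(12513 - 6404\right) + 0 = 6109 + 0 = 6109$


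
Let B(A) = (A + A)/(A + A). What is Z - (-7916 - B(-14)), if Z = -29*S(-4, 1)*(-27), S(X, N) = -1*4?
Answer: 4785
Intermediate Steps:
B(A) = 1 (B(A) = (2*A)/((2*A)) = (2*A)*(1/(2*A)) = 1)
S(X, N) = -4
Z = -3132 (Z = -29*(-4)*(-27) = 116*(-27) = -3132)
Z - (-7916 - B(-14)) = -3132 - (-7916 - 1*1) = -3132 - (-7916 - 1) = -3132 - 1*(-7917) = -3132 + 7917 = 4785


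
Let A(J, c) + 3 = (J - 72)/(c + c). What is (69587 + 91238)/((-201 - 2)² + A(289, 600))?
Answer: 192990000/49447417 ≈ 3.9029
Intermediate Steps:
A(J, c) = -3 + (-72 + J)/(2*c) (A(J, c) = -3 + (J - 72)/(c + c) = -3 + (-72 + J)/((2*c)) = -3 + (-72 + J)*(1/(2*c)) = -3 + (-72 + J)/(2*c))
(69587 + 91238)/((-201 - 2)² + A(289, 600)) = (69587 + 91238)/((-201 - 2)² + (½)*(-72 + 289 - 6*600)/600) = 160825/((-203)² + (½)*(1/600)*(-72 + 289 - 3600)) = 160825/(41209 + (½)*(1/600)*(-3383)) = 160825/(41209 - 3383/1200) = 160825/(49447417/1200) = 160825*(1200/49447417) = 192990000/49447417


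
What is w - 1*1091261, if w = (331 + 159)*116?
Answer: -1034421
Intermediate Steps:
w = 56840 (w = 490*116 = 56840)
w - 1*1091261 = 56840 - 1*1091261 = 56840 - 1091261 = -1034421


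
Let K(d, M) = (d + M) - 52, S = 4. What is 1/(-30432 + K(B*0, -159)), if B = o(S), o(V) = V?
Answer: -1/30643 ≈ -3.2634e-5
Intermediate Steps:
B = 4
K(d, M) = -52 + M + d (K(d, M) = (M + d) - 52 = -52 + M + d)
1/(-30432 + K(B*0, -159)) = 1/(-30432 + (-52 - 159 + 4*0)) = 1/(-30432 + (-52 - 159 + 0)) = 1/(-30432 - 211) = 1/(-30643) = -1/30643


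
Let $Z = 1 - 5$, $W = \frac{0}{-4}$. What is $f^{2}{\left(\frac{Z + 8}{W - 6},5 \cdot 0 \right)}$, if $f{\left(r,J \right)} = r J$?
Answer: $0$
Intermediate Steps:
$W = 0$ ($W = 0 \left(- \frac{1}{4}\right) = 0$)
$Z = -4$
$f{\left(r,J \right)} = J r$
$f^{2}{\left(\frac{Z + 8}{W - 6},5 \cdot 0 \right)} = \left(5 \cdot 0 \frac{-4 + 8}{0 - 6}\right)^{2} = \left(0 \frac{4}{-6}\right)^{2} = \left(0 \cdot 4 \left(- \frac{1}{6}\right)\right)^{2} = \left(0 \left(- \frac{2}{3}\right)\right)^{2} = 0^{2} = 0$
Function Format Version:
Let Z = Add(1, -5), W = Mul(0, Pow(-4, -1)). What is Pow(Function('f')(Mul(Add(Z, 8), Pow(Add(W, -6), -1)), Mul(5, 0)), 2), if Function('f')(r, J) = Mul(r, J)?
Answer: 0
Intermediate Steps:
W = 0 (W = Mul(0, Rational(-1, 4)) = 0)
Z = -4
Function('f')(r, J) = Mul(J, r)
Pow(Function('f')(Mul(Add(Z, 8), Pow(Add(W, -6), -1)), Mul(5, 0)), 2) = Pow(Mul(Mul(5, 0), Mul(Add(-4, 8), Pow(Add(0, -6), -1))), 2) = Pow(Mul(0, Mul(4, Pow(-6, -1))), 2) = Pow(Mul(0, Mul(4, Rational(-1, 6))), 2) = Pow(Mul(0, Rational(-2, 3)), 2) = Pow(0, 2) = 0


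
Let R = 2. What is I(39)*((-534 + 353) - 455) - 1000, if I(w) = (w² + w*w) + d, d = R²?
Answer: -1938256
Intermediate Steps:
d = 4 (d = 2² = 4)
I(w) = 4 + 2*w² (I(w) = (w² + w*w) + 4 = (w² + w²) + 4 = 2*w² + 4 = 4 + 2*w²)
I(39)*((-534 + 353) - 455) - 1000 = (4 + 2*39²)*((-534 + 353) - 455) - 1000 = (4 + 2*1521)*(-181 - 455) - 1000 = (4 + 3042)*(-636) - 1000 = 3046*(-636) - 1000 = -1937256 - 1000 = -1938256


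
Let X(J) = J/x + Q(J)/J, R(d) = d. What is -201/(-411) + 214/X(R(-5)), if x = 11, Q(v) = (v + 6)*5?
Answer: -160713/1096 ≈ -146.64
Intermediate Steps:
Q(v) = 30 + 5*v (Q(v) = (6 + v)*5 = 30 + 5*v)
X(J) = J/11 + (30 + 5*J)/J
-201/(-411) + 214/X(R(-5)) = -201/(-411) + 214/(5 + 30/(-5) + (1/11)*(-5)) = -201*(-1/411) + 214/(5 + 30*(-⅕) - 5/11) = 67/137 + 214/(5 - 6 - 5/11) = 67/137 + 214/(-16/11) = 67/137 + 214*(-11/16) = 67/137 - 1177/8 = -160713/1096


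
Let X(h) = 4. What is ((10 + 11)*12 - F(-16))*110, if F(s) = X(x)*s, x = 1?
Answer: 34760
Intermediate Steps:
F(s) = 4*s
((10 + 11)*12 - F(-16))*110 = ((10 + 11)*12 - 4*(-16))*110 = (21*12 - 1*(-64))*110 = (252 + 64)*110 = 316*110 = 34760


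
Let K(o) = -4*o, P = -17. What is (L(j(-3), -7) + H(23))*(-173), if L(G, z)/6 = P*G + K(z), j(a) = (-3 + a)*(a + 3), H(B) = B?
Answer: -33043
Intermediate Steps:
j(a) = (-3 + a)*(3 + a)
L(G, z) = -102*G - 24*z (L(G, z) = 6*(-17*G - 4*z) = -102*G - 24*z)
(L(j(-3), -7) + H(23))*(-173) = ((-102*(-9 + (-3)²) - 24*(-7)) + 23)*(-173) = ((-102*(-9 + 9) + 168) + 23)*(-173) = ((-102*0 + 168) + 23)*(-173) = ((0 + 168) + 23)*(-173) = (168 + 23)*(-173) = 191*(-173) = -33043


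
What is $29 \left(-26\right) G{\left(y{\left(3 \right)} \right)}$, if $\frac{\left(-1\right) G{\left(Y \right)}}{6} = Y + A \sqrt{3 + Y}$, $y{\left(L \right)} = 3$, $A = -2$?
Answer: $13572 - 9048 \sqrt{6} \approx -8591.0$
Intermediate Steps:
$G{\left(Y \right)} = - 6 Y + 12 \sqrt{3 + Y}$ ($G{\left(Y \right)} = - 6 \left(Y - 2 \sqrt{3 + Y}\right) = - 6 Y + 12 \sqrt{3 + Y}$)
$29 \left(-26\right) G{\left(y{\left(3 \right)} \right)} = 29 \left(-26\right) \left(\left(-6\right) 3 + 12 \sqrt{3 + 3}\right) = - 754 \left(-18 + 12 \sqrt{6}\right) = 13572 - 9048 \sqrt{6}$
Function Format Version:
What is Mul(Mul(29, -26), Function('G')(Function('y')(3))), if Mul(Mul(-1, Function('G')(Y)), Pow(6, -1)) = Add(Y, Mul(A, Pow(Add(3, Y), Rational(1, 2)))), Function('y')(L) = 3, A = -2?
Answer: Add(13572, Mul(-9048, Pow(6, Rational(1, 2)))) ≈ -8591.0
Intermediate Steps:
Function('G')(Y) = Add(Mul(-6, Y), Mul(12, Pow(Add(3, Y), Rational(1, 2)))) (Function('G')(Y) = Mul(-6, Add(Y, Mul(-2, Pow(Add(3, Y), Rational(1, 2))))) = Add(Mul(-6, Y), Mul(12, Pow(Add(3, Y), Rational(1, 2)))))
Mul(Mul(29, -26), Function('G')(Function('y')(3))) = Mul(Mul(29, -26), Add(Mul(-6, 3), Mul(12, Pow(Add(3, 3), Rational(1, 2))))) = Mul(-754, Add(-18, Mul(12, Pow(6, Rational(1, 2))))) = Add(13572, Mul(-9048, Pow(6, Rational(1, 2))))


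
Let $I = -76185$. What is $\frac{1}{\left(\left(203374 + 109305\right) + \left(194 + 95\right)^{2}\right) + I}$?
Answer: $\frac{1}{320015} \approx 3.1249 \cdot 10^{-6}$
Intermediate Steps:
$\frac{1}{\left(\left(203374 + 109305\right) + \left(194 + 95\right)^{2}\right) + I} = \frac{1}{\left(\left(203374 + 109305\right) + \left(194 + 95\right)^{2}\right) - 76185} = \frac{1}{\left(312679 + 289^{2}\right) - 76185} = \frac{1}{\left(312679 + 83521\right) - 76185} = \frac{1}{396200 - 76185} = \frac{1}{320015}$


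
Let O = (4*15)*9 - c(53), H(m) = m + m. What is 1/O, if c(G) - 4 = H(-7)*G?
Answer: 1/1278 ≈ 0.00078247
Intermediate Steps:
H(m) = 2*m
c(G) = 4 - 14*G (c(G) = 4 + (2*(-7))*G = 4 - 14*G)
O = 1278 (O = (4*15)*9 - (4 - 14*53) = 60*9 - (4 - 742) = 540 - 1*(-738) = 540 + 738 = 1278)
1/O = 1/1278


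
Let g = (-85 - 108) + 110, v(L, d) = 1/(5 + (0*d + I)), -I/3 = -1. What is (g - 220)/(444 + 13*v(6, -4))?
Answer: -2424/3565 ≈ -0.67994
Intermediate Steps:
I = 3 (I = -3*(-1) = 3)
v(L, d) = ⅛ (v(L, d) = 1/(5 + (0*d + 3)) = 1/(5 + (0 + 3)) = 1/(5 + 3) = 1/8 = ⅛)
g = -83 (g = -193 + 110 = -83)
(g - 220)/(444 + 13*v(6, -4)) = (-83 - 220)/(444 + 13*(⅛)) = -303/(444 + 13/8) = -303/3565/8 = -303*8/3565 = -2424/3565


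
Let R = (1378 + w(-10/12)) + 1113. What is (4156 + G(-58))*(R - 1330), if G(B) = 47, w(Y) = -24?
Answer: 4778811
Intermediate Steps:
R = 2467 (R = (1378 - 24) + 1113 = 1354 + 1113 = 2467)
(4156 + G(-58))*(R - 1330) = (4156 + 47)*(2467 - 1330) = 4203*1137 = 4778811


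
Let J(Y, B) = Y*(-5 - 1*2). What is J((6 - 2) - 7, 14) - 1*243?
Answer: -222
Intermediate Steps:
J(Y, B) = -7*Y (J(Y, B) = Y*(-5 - 2) = Y*(-7) = -7*Y)
J((6 - 2) - 7, 14) - 1*243 = -7*((6 - 2) - 7) - 1*243 = -7*(4 - 7) - 243 = -7*(-3) - 243 = 21 - 243 = -222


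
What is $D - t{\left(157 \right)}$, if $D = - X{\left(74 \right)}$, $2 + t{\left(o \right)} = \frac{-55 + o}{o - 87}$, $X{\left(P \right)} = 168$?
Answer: $- \frac{5861}{35} \approx -167.46$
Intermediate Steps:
$t{\left(o \right)} = -2 + \frac{-55 + o}{-87 + o}$ ($t{\left(o \right)} = -2 + \frac{-55 + o}{o - 87} = -2 + \frac{-55 + o}{-87 + o}$)
$D = -168$ ($D = \left(-1\right) 168 = -168$)
$D - t{\left(157 \right)} = -168 - \frac{119 - 157}{-87 + 157} = -168 - \frac{119 - 157}{70} = -168 - \frac{1}{70} \left(-38\right) = -168 - - \frac{19}{35} = -168 + \frac{19}{35} = - \frac{5861}{35}$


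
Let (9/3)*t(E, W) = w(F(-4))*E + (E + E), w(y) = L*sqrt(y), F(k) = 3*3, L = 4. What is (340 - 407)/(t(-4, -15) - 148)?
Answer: 201/500 ≈ 0.40200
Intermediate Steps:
F(k) = 9
w(y) = 4*sqrt(y)
t(E, W) = 14*E/3 (t(E, W) = ((4*sqrt(9))*E + (E + E))/3 = ((4*3)*E + 2*E)/3 = (12*E + 2*E)/3 = (14*E)/3 = 14*E/3)
(340 - 407)/(t(-4, -15) - 148) = (340 - 407)/((14/3)*(-4) - 148) = -67/(-56/3 - 148) = -67/(-500/3) = -67*(-3/500) = 201/500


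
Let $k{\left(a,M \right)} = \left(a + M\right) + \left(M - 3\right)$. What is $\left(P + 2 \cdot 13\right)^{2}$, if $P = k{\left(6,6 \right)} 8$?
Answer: $21316$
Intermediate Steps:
$k{\left(a,M \right)} = -3 + a + 2 M$ ($k{\left(a,M \right)} = \left(M + a\right) + \left(-3 + M\right) = -3 + a + 2 M$)
$P = 120$ ($P = \left(-3 + 6 + 2 \cdot 6\right) 8 = \left(-3 + 6 + 12\right) 8 = 15 \cdot 8 = 120$)
$\left(P + 2 \cdot 13\right)^{2} = \left(120 + 2 \cdot 13\right)^{2} = \left(120 + 26\right)^{2} = 146^{2} = 21316$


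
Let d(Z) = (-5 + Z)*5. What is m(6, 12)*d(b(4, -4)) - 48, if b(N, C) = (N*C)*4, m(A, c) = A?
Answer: -2118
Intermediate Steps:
b(N, C) = 4*C*N (b(N, C) = (C*N)*4 = 4*C*N)
d(Z) = -25 + 5*Z
m(6, 12)*d(b(4, -4)) - 48 = 6*(-25 + 5*(4*(-4)*4)) - 48 = 6*(-25 + 5*(-64)) - 48 = 6*(-25 - 320) - 48 = 6*(-345) - 48 = -2070 - 48 = -2118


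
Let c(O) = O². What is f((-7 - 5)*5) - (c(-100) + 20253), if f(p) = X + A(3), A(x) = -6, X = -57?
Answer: -30316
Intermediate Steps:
f(p) = -63 (f(p) = -57 - 6 = -63)
f((-7 - 5)*5) - (c(-100) + 20253) = -63 - ((-100)² + 20253) = -63 - (10000 + 20253) = -63 - 1*30253 = -63 - 30253 = -30316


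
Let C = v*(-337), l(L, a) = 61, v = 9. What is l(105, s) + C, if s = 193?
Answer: -2972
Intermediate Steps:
C = -3033 (C = 9*(-337) = -3033)
l(105, s) + C = 61 - 3033 = -2972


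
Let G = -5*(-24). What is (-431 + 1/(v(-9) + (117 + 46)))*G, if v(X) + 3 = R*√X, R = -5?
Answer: -53425992/1033 + 72*I/1033 ≈ -51719.0 + 0.0697*I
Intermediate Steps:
G = 120
v(X) = -3 - 5*√X
(-431 + 1/(v(-9) + (117 + 46)))*G = (-431 + 1/((-3 - 15*I) + (117 + 46)))*120 = (-431 + 1/((-3 - 15*I) + 163))*120 = (-431 + 1/(160 - 15*I))*120 = (-431 + (160 + 15*I)/25825)*120 = -51720 + 24*(160 + 15*I)/5165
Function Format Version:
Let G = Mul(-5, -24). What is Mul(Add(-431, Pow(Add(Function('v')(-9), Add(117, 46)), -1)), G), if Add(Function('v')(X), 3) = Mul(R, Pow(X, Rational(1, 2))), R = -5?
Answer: Add(Rational(-53425992, 1033), Mul(Rational(72, 1033), I)) ≈ Add(-51719., Mul(0.069700, I))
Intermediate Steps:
G = 120
Function('v')(X) = Add(-3, Mul(-5, Pow(X, Rational(1, 2))))
Mul(Add(-431, Pow(Add(Function('v')(-9), Add(117, 46)), -1)), G) = Mul(Add(-431, Pow(Add(Add(-3, Mul(-5, Pow(-9, Rational(1, 2)))), Add(117, 46)), -1)), 120) = Mul(Add(-431, Pow(Add(Add(-3, Mul(-5, Mul(3, I))), 163), -1)), 120) = Mul(Add(-431, Pow(Add(Add(-3, Mul(-15, I)), 163), -1)), 120) = Mul(Add(-431, Pow(Add(160, Mul(-15, I)), -1)), 120) = Mul(Add(-431, Mul(Rational(1, 25825), Add(160, Mul(15, I)))), 120) = Add(-51720, Mul(Rational(24, 5165), Add(160, Mul(15, I))))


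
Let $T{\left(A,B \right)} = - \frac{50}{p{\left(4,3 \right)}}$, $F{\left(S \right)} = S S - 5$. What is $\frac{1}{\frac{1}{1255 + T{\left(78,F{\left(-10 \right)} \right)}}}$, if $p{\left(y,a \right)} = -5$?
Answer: $1265$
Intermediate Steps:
$F{\left(S \right)} = -5 + S^{2}$ ($F{\left(S \right)} = S^{2} - 5 = -5 + S^{2}$)
$T{\left(A,B \right)} = 10$ ($T{\left(A,B \right)} = - \frac{50}{-5} = \left(-50\right) \left(- \frac{1}{5}\right) = 10$)
$\frac{1}{\frac{1}{1255 + T{\left(78,F{\left(-10 \right)} \right)}}} = \frac{1}{\frac{1}{1255 + 10}} = \frac{1}{\frac{1}{1265}} = 1265$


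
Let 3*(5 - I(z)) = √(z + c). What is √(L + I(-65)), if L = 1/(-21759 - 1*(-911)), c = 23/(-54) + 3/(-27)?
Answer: √(11001696777 - 40747416*I*√21234)/46908 ≈ 2.311 - 0.58383*I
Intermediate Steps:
c = -29/54 (c = 23*(-1/54) + 3*(-1/27) = -23/54 - ⅑ = -29/54 ≈ -0.53704)
I(z) = 5 - √(-29/54 + z)/3 (I(z) = 5 - √(z - 29/54)/3 = 5 - √(-29/54 + z)/3)
L = -1/20848 (L = 1/(-21759 + 911) = 1/(-20848) = -1/20848 ≈ -4.7966e-5)
√(L + I(-65)) = √(-1/20848 + (5 - √(-174 + 324*(-65))/54)) = √(-1/20848 + (5 - √(-174 - 21060)/54)) = √(-1/20848 + (5 - I*√21234/54)) = √(104239/20848 - I*√21234/54)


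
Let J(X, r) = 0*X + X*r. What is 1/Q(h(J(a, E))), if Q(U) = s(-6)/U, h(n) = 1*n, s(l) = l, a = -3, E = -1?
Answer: -½ ≈ -0.50000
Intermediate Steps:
J(X, r) = X*r (J(X, r) = 0 + X*r = X*r)
h(n) = n
Q(U) = -6/U
1/Q(h(J(a, E))) = 1/(-6/((-3*(-1)))) = 1/(-6/3) = 1/(-6*⅓) = 1/(-2) = -½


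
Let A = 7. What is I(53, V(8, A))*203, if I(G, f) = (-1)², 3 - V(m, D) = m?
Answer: 203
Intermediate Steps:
V(m, D) = 3 - m
I(G, f) = 1
I(53, V(8, A))*203 = 1*203 = 203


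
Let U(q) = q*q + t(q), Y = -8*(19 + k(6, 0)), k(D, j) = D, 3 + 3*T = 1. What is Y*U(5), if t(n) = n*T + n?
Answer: -16000/3 ≈ -5333.3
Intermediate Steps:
T = -⅔ (T = -1 + (⅓)*1 = -1 + ⅓ = -⅔ ≈ -0.66667)
t(n) = n/3 (t(n) = n*(-⅔) + n = -2*n/3 + n = n/3)
Y = -200 (Y = -8*(19 + 6) = -8*25 = -200)
U(q) = q² + q/3 (U(q) = q*q + q/3 = q² + q/3)
Y*U(5) = -1000*(⅓ + 5) = -1000*16/3 = -200*80/3 = -16000/3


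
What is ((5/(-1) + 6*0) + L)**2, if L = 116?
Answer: 12321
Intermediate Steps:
((5/(-1) + 6*0) + L)**2 = ((5/(-1) + 6*0) + 116)**2 = ((5*(-1) + 0) + 116)**2 = ((-5 + 0) + 116)**2 = (-5 + 116)**2 = 111**2 = 12321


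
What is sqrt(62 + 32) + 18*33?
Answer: 594 + sqrt(94) ≈ 603.70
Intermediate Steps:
sqrt(62 + 32) + 18*33 = sqrt(94) + 594 = 594 + sqrt(94)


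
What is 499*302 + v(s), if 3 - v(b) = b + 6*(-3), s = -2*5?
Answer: 150729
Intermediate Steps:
s = -10
v(b) = 21 - b (v(b) = 3 - (b + 6*(-3)) = 3 - (b - 18) = 3 - (-18 + b) = 3 + (18 - b) = 21 - b)
499*302 + v(s) = 499*302 + (21 - 1*(-10)) = 150698 + (21 + 10) = 150698 + 31 = 150729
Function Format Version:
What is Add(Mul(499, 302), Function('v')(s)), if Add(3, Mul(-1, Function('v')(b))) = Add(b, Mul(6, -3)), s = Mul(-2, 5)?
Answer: 150729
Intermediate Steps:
s = -10
Function('v')(b) = Add(21, Mul(-1, b)) (Function('v')(b) = Add(3, Mul(-1, Add(b, Mul(6, -3)))) = Add(3, Mul(-1, Add(b, -18))) = Add(3, Mul(-1, Add(-18, b))) = Add(3, Add(18, Mul(-1, b))) = Add(21, Mul(-1, b)))
Add(Mul(499, 302), Function('v')(s)) = Add(Mul(499, 302), Add(21, Mul(-1, -10))) = Add(150698, Add(21, 10)) = Add(150698, 31) = 150729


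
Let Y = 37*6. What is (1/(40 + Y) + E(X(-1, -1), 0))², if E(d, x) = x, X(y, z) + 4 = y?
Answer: 1/68644 ≈ 1.4568e-5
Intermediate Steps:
Y = 222
X(y, z) = -4 + y
(1/(40 + Y) + E(X(-1, -1), 0))² = (1/(40 + 222) + 0)² = (1/262 + 0)² = (1/262)² = 1/68644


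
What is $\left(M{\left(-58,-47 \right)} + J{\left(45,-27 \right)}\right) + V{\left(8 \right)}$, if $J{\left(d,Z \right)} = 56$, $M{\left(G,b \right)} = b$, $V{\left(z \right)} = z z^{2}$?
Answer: $521$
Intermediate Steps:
$V{\left(z \right)} = z^{3}$
$\left(M{\left(-58,-47 \right)} + J{\left(45,-27 \right)}\right) + V{\left(8 \right)} = \left(-47 + 56\right) + 8^{3} = 9 + 512 = 521$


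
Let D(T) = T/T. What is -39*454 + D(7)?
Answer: -17705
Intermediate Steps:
D(T) = 1
-39*454 + D(7) = -39*454 + 1 = -17706 + 1 = -17705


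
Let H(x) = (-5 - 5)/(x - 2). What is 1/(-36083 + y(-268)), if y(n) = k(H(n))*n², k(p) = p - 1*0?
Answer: -27/902417 ≈ -2.9920e-5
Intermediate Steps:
H(x) = -10/(-2 + x)
k(p) = p (k(p) = p + 0 = p)
y(n) = -10*n²/(-2 + n) (y(n) = (-10/(-2 + n))*n² = -10*n²/(-2 + n))
1/(-36083 + y(-268)) = 1/(-36083 - 10*(-268)²/(-2 - 268)) = 1/(-36083 - 10*71824/(-270)) = 1/(-36083 - 10*71824*(-1/270)) = 1/(-36083 + 71824/27) = 1/(-902417/27) = -27/902417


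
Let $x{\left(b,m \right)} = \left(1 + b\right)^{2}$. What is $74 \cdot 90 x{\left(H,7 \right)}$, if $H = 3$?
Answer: $106560$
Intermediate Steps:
$74 \cdot 90 x{\left(H,7 \right)} = 74 \cdot 90 \left(1 + 3\right)^{2} = 6660 \cdot 4^{2} = 6660 \cdot 16 = 106560$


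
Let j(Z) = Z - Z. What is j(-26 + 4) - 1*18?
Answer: -18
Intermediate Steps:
j(Z) = 0
j(-26 + 4) - 1*18 = 0 - 1*18 = 0 - 18 = -18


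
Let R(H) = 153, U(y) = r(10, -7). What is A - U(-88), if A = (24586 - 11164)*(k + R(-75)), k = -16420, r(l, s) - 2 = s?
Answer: -218335669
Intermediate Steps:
r(l, s) = 2 + s
U(y) = -5 (U(y) = 2 - 7 = -5)
A = -218335674 (A = (24586 - 11164)*(-16420 + 153) = 13422*(-16267) = -218335674)
A - U(-88) = -218335674 - 1*(-5) = -218335674 + 5 = -218335669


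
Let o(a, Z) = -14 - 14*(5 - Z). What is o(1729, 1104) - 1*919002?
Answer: -903630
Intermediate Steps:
o(a, Z) = -84 + 14*Z (o(a, Z) = -14 + (-70 + 14*Z) = -84 + 14*Z)
o(1729, 1104) - 1*919002 = (-84 + 14*1104) - 1*919002 = (-84 + 15456) - 919002 = 15372 - 919002 = -903630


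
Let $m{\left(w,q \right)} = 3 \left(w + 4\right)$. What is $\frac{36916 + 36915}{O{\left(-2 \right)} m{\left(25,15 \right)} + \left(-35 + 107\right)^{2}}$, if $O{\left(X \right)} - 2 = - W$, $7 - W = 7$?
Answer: $\frac{73831}{5358} \approx 13.78$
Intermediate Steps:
$W = 0$ ($W = 7 - 7 = 0$)
$m{\left(w,q \right)} = 12 + 3 w$ ($m{\left(w,q \right)} = 3 \left(4 + w\right) = 12 + 3 w$)
$O{\left(X \right)} = 2$ ($O{\left(X \right)} = 2 - 0 = 2 + 0 = 2$)
$\frac{36916 + 36915}{O{\left(-2 \right)} m{\left(25,15 \right)} + \left(-35 + 107\right)^{2}} = \frac{36916 + 36915}{2 \left(12 + 3 \cdot 25\right) + \left(-35 + 107\right)^{2}} = \frac{73831}{2 \left(12 + 75\right) + 72^{2}} = \frac{73831}{2 \cdot 87 + 5184} = \frac{73831}{174 + 5184} = \frac{73831}{5358}$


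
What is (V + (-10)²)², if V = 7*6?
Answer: 20164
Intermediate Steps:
V = 42
(V + (-10)²)² = (42 + (-10)²)² = (42 + 100)² = 142² = 20164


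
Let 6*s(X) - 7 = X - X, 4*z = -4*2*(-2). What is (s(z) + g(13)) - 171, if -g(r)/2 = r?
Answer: -1175/6 ≈ -195.83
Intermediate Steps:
g(r) = -2*r
z = 4 (z = (-4*2*(-2))/4 = (-8*(-2))/4 = (1/4)*16 = 4)
s(X) = 7/6 (s(X) = 7/6 + (X - X)/6 = 7/6 + (1/6)*0 = 7/6 + 0 = 7/6)
(s(z) + g(13)) - 171 = (7/6 - 2*13) - 171 = (7/6 - 26) - 171 = -149/6 - 171 = -1175/6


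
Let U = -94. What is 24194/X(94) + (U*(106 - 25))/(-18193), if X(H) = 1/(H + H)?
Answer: 82750358710/18193 ≈ 4.5485e+6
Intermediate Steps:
X(H) = 1/(2*H)
24194/X(94) + (U*(106 - 25))/(-18193) = 24194/(((½)/94)) - 94*(106 - 25)/(-18193) = 24194/(((½)*(1/94))) - 94*81*(-1/18193) = 24194/(1/188) - 7614*(-1/18193) = 24194*188 + 7614/18193 = 4548472 + 7614/18193 = 82750358710/18193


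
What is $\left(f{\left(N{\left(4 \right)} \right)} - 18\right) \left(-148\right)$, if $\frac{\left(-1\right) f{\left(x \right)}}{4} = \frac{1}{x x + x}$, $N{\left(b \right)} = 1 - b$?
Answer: $\frac{8288}{3} \approx 2762.7$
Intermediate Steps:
$f{\left(x \right)} = - \frac{4}{x + x^{2}}$ ($f{\left(x \right)} = - \frac{4}{x x + x} = - \frac{4}{x^{2} + x} = - \frac{4}{x + x^{2}}$)
$\left(f{\left(N{\left(4 \right)} \right)} - 18\right) \left(-148\right) = \left(- \frac{4}{\left(1 - 4\right) \left(1 + \left(1 - 4\right)\right)} - 18\right) \left(-148\right) = \left(- \frac{4}{\left(-3\right) \left(1 - 3\right)} - 18\right) \left(-148\right) = \left(\left(-4\right) \left(- \frac{1}{3}\right) \frac{1}{-2} - 18\right) \left(-148\right) = \left(\left(-4\right) \left(- \frac{1}{3}\right) \left(- \frac{1}{2}\right) - 18\right) \left(-148\right) = \left(- \frac{2}{3} - 18\right) \left(-148\right) = \left(- \frac{56}{3}\right) \left(-148\right) = \frac{8288}{3}$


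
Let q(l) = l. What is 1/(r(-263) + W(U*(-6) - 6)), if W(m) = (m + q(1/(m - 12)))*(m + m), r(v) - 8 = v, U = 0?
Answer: -3/547 ≈ -0.0054845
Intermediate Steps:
r(v) = 8 + v
W(m) = 2*m*(m + 1/(-12 + m)) (W(m) = (m + 1/(m - 12))*(m + m) = (m + 1/(-12 + m))*(2*m) = 2*m*(m + 1/(-12 + m)))
1/(r(-263) + W(U*(-6) - 6)) = 1/((8 - 263) + 2*(0*(-6) - 6)*(1 + (0*(-6) - 6)*(-12 + (0*(-6) - 6)))/(-12 + (0*(-6) - 6))) = 1/(-255 + 2*(0 - 6)*(1 + (0 - 6)*(-12 + (0 - 6)))/(-12 + (0 - 6))) = 1/(-255 + 2*(-6)*(1 - 6*(-12 - 6))/(-12 - 6)) = 1/(-255 + 2*(-6)*(1 - 6*(-18))/(-18)) = 1/(-255 + 2*(-6)*(-1/18)*(1 + 108)) = 1/(-255 + 2*(-6)*(-1/18)*109) = 1/(-255 + 218/3) = 1/(-547/3) = -3/547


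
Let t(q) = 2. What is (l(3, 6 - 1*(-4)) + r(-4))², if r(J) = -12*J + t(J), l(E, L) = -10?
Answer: 1600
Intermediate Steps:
r(J) = 2 - 12*J (r(J) = -12*J + 2 = 2 - 12*J)
(l(3, 6 - 1*(-4)) + r(-4))² = (-10 + (2 - 12*(-4)))² = (-10 + (2 + 48))² = (-10 + 50)² = 40² = 1600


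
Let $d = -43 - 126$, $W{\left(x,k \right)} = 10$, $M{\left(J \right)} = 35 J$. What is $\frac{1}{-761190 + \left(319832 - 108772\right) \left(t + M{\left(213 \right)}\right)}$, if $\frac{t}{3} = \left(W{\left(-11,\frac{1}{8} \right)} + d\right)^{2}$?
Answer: $\frac{1}{17580114690} \approx 5.6882 \cdot 10^{-11}$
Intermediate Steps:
$d = -169$
$t = 75843$ ($t = 3 \left(10 - 169\right)^{2} = 3 \left(-159\right)^{2} = 3 \cdot 25281 = 75843$)
$\frac{1}{-761190 + \left(319832 - 108772\right) \left(t + M{\left(213 \right)}\right)} = \frac{1}{-761190 + \left(319832 - 108772\right) \left(75843 + 35 \cdot 213\right)} = \frac{1}{-761190 + 211060 \left(75843 + 7455\right)} = \frac{1}{-761190 + 211060 \cdot 83298} = \frac{1}{-761190 + 17580875880} = \frac{1}{17580114690}$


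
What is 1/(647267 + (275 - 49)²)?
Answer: 1/698343 ≈ 1.4320e-6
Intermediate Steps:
1/(647267 + (275 - 49)²) = 1/(647267 + 226²) = 1/(647267 + 51076) = 1/698343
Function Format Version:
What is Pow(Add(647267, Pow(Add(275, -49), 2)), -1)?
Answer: Rational(1, 698343) ≈ 1.4320e-6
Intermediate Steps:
Pow(Add(647267, Pow(Add(275, -49), 2)), -1) = Pow(Add(647267, Pow(226, 2)), -1) = Pow(Add(647267, 51076), -1) = Pow(698343, -1) = Rational(1, 698343)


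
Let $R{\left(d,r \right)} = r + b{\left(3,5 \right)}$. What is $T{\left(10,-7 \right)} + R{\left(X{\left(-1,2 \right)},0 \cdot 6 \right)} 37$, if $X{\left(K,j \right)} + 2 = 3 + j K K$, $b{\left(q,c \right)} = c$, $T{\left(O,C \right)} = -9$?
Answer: $176$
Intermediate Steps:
$X{\left(K,j \right)} = 1 + j K^{2}$ ($X{\left(K,j \right)} = -2 + \left(3 + j K K\right) = -2 + \left(3 + K j K\right) = -2 + \left(3 + j K^{2}\right) = 1 + j K^{2}$)
$R{\left(d,r \right)} = 5 + r$ ($R{\left(d,r \right)} = r + 5 = 5 + r$)
$T{\left(10,-7 \right)} + R{\left(X{\left(-1,2 \right)},0 \cdot 6 \right)} 37 = -9 + \left(5 + 0 \cdot 6\right) 37 = -9 + \left(5 + 0\right) 37 = -9 + 5 \cdot 37 = -9 + 185 = 176$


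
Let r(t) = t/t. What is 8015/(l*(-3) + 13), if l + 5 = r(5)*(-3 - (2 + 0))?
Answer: 8015/43 ≈ 186.40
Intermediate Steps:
r(t) = 1
l = -10 (l = -5 + 1*(-3 - (2 + 0)) = -5 + 1*(-3 - 1*2) = -5 + 1*(-3 - 2) = -5 + 1*(-5) = -5 - 5 = -10)
8015/(l*(-3) + 13) = 8015/(-10*(-3) + 13) = 8015/(30 + 13) = 8015/43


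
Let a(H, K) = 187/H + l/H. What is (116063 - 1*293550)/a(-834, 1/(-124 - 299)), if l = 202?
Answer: 148024158/389 ≈ 3.8053e+5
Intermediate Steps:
a(H, K) = 389/H (a(H, K) = 187/H + 202/H = 389/H)
(116063 - 1*293550)/a(-834, 1/(-124 - 299)) = (116063 - 1*293550)/((389/(-834))) = (116063 - 293550)/((389*(-1/834))) = -177487/(-389/834) = -177487*(-834/389) = 148024158/389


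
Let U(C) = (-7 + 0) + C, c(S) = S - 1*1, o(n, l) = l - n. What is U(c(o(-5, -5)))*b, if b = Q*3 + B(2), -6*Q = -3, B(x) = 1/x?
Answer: -16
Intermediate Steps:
Q = ½ (Q = -⅙*(-3) = ½ ≈ 0.50000)
c(S) = -1 + S (c(S) = S - 1 = -1 + S)
U(C) = -7 + C
b = 2 (b = (½)*3 + 1/2 = 3/2 + ½ = 2)
U(c(o(-5, -5)))*b = (-7 + (-1 + (-5 - 1*(-5))))*2 = (-7 + (-1 + (-5 + 5)))*2 = (-7 + (-1 + 0))*2 = (-7 - 1)*2 = -8*2 = -16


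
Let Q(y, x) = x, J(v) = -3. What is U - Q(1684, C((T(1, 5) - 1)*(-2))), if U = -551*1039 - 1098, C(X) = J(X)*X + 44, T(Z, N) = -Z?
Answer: -573619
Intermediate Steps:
C(X) = 44 - 3*X (C(X) = -3*X + 44 = 44 - 3*X)
U = -573587 (U = -572489 - 1098 = -573587)
U - Q(1684, C((T(1, 5) - 1)*(-2))) = -573587 - (44 - 3*(-1*1 - 1)*(-2)) = -573587 - (44 - 3*(-1 - 1)*(-2)) = -573587 - (44 - (-6)*(-2)) = -573587 - (44 - 3*4) = -573587 - (44 - 12) = -573587 - 1*32 = -573587 - 32 = -573619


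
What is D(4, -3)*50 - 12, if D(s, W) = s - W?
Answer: 338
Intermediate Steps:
D(4, -3)*50 - 12 = (4 - 1*(-3))*50 - 12 = (4 + 3)*50 - 12 = 7*50 - 12 = 350 - 12 = 338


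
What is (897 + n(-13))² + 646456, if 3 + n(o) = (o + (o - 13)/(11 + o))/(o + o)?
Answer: 1445692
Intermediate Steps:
n(o) = -3 + (o + (-13 + o)/(11 + o))/(2*o) (n(o) = -3 + (o + (o - 13)/(11 + o))/(o + o) = -3 + (o + (-13 + o)/(11 + o))/((2*o)) = -3 + (o + (-13 + o)/(11 + o))*(1/(2*o)) = -3 + (o + (-13 + o)/(11 + o))/(2*o))
(897 + n(-13))² + 646456 = (897 + (½)*(-13 - 54*(-13) - 5*(-13)²)/(-13*(11 - 13)))² + 646456 = (897 + (½)*(-1/13)*(-13 + 702 - 5*169)/(-2))² + 646456 = (897 + (½)*(-1/13)*(-½)*(-13 + 702 - 845))² + 646456 = (897 + (½)*(-1/13)*(-½)*(-156))² + 646456 = (897 - 3)² + 646456 = 894² + 646456 = 799236 + 646456 = 1445692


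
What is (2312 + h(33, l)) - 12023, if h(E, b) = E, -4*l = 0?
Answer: -9678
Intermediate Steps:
l = 0 (l = -1/4*0 = 0)
(2312 + h(33, l)) - 12023 = (2312 + 33) - 12023 = 2345 - 12023 = -9678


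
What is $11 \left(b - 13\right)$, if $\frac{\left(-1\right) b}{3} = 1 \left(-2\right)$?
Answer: $-77$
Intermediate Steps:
$b = 6$ ($b = - 3 \cdot 1 \left(-2\right) = \left(-3\right) \left(-2\right) = 6$)
$11 \left(b - 13\right) = 11 \left(6 - 13\right) = 11 \left(-7\right) = -77$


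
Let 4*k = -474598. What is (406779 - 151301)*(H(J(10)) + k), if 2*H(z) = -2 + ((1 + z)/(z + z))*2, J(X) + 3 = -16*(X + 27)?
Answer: -18035916624239/595 ≈ -3.0312e+10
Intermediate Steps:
J(X) = -435 - 16*X (J(X) = -3 - 16*(X + 27) = -3 - 16*(27 + X) = -3 + (-432 - 16*X) = -435 - 16*X)
k = -237299/2 (k = (¼)*(-474598) = -237299/2 ≈ -1.1865e+5)
H(z) = -1 + (1 + z)/(2*z) (H(z) = (-2 + ((1 + z)/(z + z))*2)/2 = (-2 + ((1 + z)/((2*z)))*2)/2 = (-2 + ((1 + z)*(1/(2*z)))*2)/2 = (-2 + ((1 + z)/(2*z))*2)/2 = (-2 + (1 + z)/z)/2 = -1 + (1 + z)/(2*z))
(406779 - 151301)*(H(J(10)) + k) = (406779 - 151301)*((1 - (-435 - 16*10))/(2*(-435 - 16*10)) - 237299/2) = 255478*((1 - (-435 - 160))/(2*(-435 - 160)) - 237299/2) = 255478*((½)*(1 - 1*(-595))/(-595) - 237299/2) = 255478*((½)*(-1/595)*(1 + 595) - 237299/2) = 255478*((½)*(-1/595)*596 - 237299/2) = 255478*(-298/595 - 237299/2) = 255478*(-141193501/1190) = -18035916624239/595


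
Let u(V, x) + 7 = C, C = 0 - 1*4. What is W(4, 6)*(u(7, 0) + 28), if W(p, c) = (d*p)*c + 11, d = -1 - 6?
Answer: -2669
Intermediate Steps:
C = -4 (C = 0 - 4 = -4)
u(V, x) = -11 (u(V, x) = -7 - 4 = -11)
d = -7
W(p, c) = 11 - 7*c*p (W(p, c) = (-7*p)*c + 11 = -7*c*p + 11 = 11 - 7*c*p)
W(4, 6)*(u(7, 0) + 28) = (11 - 7*6*4)*(-11 + 28) = (11 - 168)*17 = -157*17 = -2669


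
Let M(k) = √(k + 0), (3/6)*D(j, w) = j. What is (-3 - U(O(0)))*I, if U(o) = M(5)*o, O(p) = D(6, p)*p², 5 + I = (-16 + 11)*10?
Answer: 165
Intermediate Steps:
D(j, w) = 2*j
M(k) = √k
I = -55 (I = -5 + (-16 + 11)*10 = -5 - 5*10 = -5 - 50 = -55)
O(p) = 12*p² (O(p) = (2*6)*p² = 12*p²)
U(o) = o*√5 (U(o) = √5*o = o*√5)
(-3 - U(O(0)))*I = (-3 - 12*0²*√5)*(-55) = (-3 - 12*0*√5)*(-55) = (-3 - 0*√5)*(-55) = (-3 - 1*0)*(-55) = (-3 + 0)*(-55) = -3*(-55) = 165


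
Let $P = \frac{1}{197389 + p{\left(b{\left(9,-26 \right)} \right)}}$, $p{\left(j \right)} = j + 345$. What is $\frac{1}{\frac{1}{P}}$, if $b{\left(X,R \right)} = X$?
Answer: $\frac{1}{197743} \approx 5.0571 \cdot 10^{-6}$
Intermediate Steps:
$p{\left(j \right)} = 345 + j$
$P = \frac{1}{197743}$ ($P = \frac{1}{197389 + \left(345 + 9\right)} = \frac{1}{197389 + 354} = \frac{1}{197743} \approx 5.0571 \cdot 10^{-6}$)
$\frac{1}{\frac{1}{P}} = \frac{1}{\frac{1}{\frac{1}{197743}}} = \frac{1}{197743}$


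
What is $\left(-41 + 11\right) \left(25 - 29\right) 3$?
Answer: $360$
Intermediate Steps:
$\left(-41 + 11\right) \left(25 - 29\right) 3 = \left(-30\right) \left(-4\right) 3 = 120 \cdot 3 = 360$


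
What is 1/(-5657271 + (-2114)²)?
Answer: -1/1188275 ≈ -8.4156e-7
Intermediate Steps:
1/(-5657271 + (-2114)²) = 1/(-5657271 + 4468996) = 1/(-1188275) = -1/1188275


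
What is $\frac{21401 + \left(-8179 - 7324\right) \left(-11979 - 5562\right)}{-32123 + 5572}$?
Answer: $- \frac{271959524}{26551} \approx -10243.0$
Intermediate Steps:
$\frac{21401 + \left(-8179 - 7324\right) \left(-11979 - 5562\right)}{-32123 + 5572} = \frac{21401 - -271938123}{-26551} = \left(21401 + 271938123\right) \left(- \frac{1}{26551}\right) = 271959524 \left(- \frac{1}{26551}\right) = - \frac{271959524}{26551}$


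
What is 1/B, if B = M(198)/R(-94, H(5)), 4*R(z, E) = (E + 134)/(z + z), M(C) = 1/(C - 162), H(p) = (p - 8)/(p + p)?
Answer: -12033/1880 ≈ -6.4005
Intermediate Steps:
H(p) = (-8 + p)/(2*p) (H(p) = (-8 + p)/((2*p)) = (-8 + p)*(1/(2*p)) = (-8 + p)/(2*p))
M(C) = 1/(-162 + C)
R(z, E) = (134 + E)/(8*z) (R(z, E) = ((E + 134)/(z + z))/4 = ((134 + E)/((2*z)))/4 = ((134 + E)*(1/(2*z)))/4 = ((134 + E)/(2*z))/4 = (134 + E)/(8*z))
B = -1880/12033 (B = 1/((-162 + 198)*(((1/8)*(134 + (1/2)*(-8 + 5)/5)/(-94)))) = 1/(36*(((1/8)*(-1/94)*(134 + (1/2)*(1/5)*(-3))))) = 1/(36*(((1/8)*(-1/94)*(134 - 3/10)))) = 1/(36*(((1/8)*(-1/94)*(1337/10)))) = 1/(36*(-1337/7520)) = (1/36)*(-7520/1337) = -1880/12033 ≈ -0.15624)
1/B = 1/(-1880/12033) = -12033/1880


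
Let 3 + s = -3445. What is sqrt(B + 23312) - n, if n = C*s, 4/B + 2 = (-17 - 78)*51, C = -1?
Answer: -3448 + 118*sqrt(39333405)/4847 ≈ -3295.3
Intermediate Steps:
B = -4/4847 (B = 4/(-2 + (-17 - 78)*51) = 4/(-2 - 95*51) = 4/(-2 - 4845) = 4/(-4847) = 4*(-1/4847) = -4/4847 ≈ -0.00082525)
s = -3448 (s = -3 - 3445 = -3448)
n = 3448 (n = -1*(-3448) = 3448)
sqrt(B + 23312) - n = sqrt(-4/4847 + 23312) - 1*3448 = sqrt(112993260/4847) - 3448 = 118*sqrt(39333405)/4847 - 3448 = -3448 + 118*sqrt(39333405)/4847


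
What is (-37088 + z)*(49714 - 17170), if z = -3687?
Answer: -1326981600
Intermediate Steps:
(-37088 + z)*(49714 - 17170) = (-37088 - 3687)*(49714 - 17170) = -40775*32544 = -1326981600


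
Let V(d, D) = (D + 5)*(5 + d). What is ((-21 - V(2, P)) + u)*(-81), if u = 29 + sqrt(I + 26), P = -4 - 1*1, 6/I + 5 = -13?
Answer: -648 - 27*sqrt(231) ≈ -1058.4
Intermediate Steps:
I = -1/3 (I = 6/(-5 - 13) = 6/(-18) = 6*(-1/18) = -1/3 ≈ -0.33333)
P = -5 (P = -4 - 1 = -5)
V(d, D) = (5 + D)*(5 + d)
u = 29 + sqrt(231)/3 (u = 29 + sqrt(-1/3 + 26) = 29 + sqrt(77/3) = 29 + sqrt(231)/3 ≈ 34.066)
((-21 - V(2, P)) + u)*(-81) = ((-21 - (25 + 5*(-5) + 5*2 - 5*2)) + (29 + sqrt(231)/3))*(-81) = ((-21 - (25 - 25 + 10 - 10)) + (29 + sqrt(231)/3))*(-81) = ((-21 - 1*0) + (29 + sqrt(231)/3))*(-81) = ((-21 + 0) + (29 + sqrt(231)/3))*(-81) = (-21 + (29 + sqrt(231)/3))*(-81) = (8 + sqrt(231)/3)*(-81) = -648 - 27*sqrt(231)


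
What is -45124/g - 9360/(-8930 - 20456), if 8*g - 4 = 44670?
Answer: -363927224/46885363 ≈ -7.7621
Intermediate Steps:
g = 22337/4 (g = ½ + (⅛)*44670 = ½ + 22335/4 = 22337/4 ≈ 5584.3)
-45124/g - 9360/(-8930 - 20456) = -45124/22337/4 - 9360/(-8930 - 20456) = -45124*4/22337 - 9360/(-29386) = -180496/22337 - 9360*(-1/29386) = -180496/22337 + 4680/14693 = -363927224/46885363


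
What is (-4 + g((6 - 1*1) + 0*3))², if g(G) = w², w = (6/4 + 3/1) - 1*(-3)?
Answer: 43681/16 ≈ 2730.1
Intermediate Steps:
w = 15/2 (w = (6*(¼) + 3*1) + 3 = (3/2 + 3) + 3 = 9/2 + 3 = 15/2 ≈ 7.5000)
g(G) = 225/4 (g(G) = (15/2)² = 225/4)
(-4 + g((6 - 1*1) + 0*3))² = (-4 + 225/4)² = (209/4)² = 43681/16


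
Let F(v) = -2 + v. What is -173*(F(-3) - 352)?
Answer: 61761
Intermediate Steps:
-173*(F(-3) - 352) = -173*((-2 - 3) - 352) = -173*(-5 - 352) = -173*(-357) = 61761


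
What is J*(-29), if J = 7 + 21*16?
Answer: -9947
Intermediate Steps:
J = 343 (J = 7 + 336 = 343)
J*(-29) = 343*(-29) = -9947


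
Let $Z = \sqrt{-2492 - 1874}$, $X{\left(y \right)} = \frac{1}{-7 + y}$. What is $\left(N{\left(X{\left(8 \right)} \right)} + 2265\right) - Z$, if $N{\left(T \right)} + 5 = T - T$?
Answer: $2260 - i \sqrt{4366} \approx 2260.0 - 66.076 i$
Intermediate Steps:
$N{\left(T \right)} = -5$ ($N{\left(T \right)} = -5 + \left(T - T\right) = -5 + 0 = -5$)
$Z = i \sqrt{4366}$ ($Z = \sqrt{-4366} = i \sqrt{4366} \approx 66.076 i$)
$\left(N{\left(X{\left(8 \right)} \right)} + 2265\right) - Z = \left(-5 + 2265\right) - i \sqrt{4366} = 2260 - i \sqrt{4366}$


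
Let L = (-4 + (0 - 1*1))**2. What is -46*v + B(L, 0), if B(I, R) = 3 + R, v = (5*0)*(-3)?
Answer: 3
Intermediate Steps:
v = 0 (v = 0*(-3) = 0)
L = 25 (L = (-4 + (0 - 1))**2 = (-4 - 1)**2 = (-5)**2 = 25)
-46*v + B(L, 0) = -46*0 + (3 + 0) = 0 + 3 = 3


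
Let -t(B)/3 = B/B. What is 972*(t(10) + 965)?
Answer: 935064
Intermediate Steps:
t(B) = -3 (t(B) = -3*B/B = -3*1 = -3)
972*(t(10) + 965) = 972*(-3 + 965) = 972*962 = 935064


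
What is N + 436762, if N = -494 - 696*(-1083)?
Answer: 1190036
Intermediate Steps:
N = 753274 (N = -494 + 753768 = 753274)
N + 436762 = 753274 + 436762 = 1190036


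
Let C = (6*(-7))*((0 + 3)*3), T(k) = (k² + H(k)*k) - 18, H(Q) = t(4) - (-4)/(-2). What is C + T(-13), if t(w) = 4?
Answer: -253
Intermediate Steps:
H(Q) = 2 (H(Q) = 4 - (-4)/(-2) = 4 - (-4)*(-1)/2 = 4 - 1*2 = 4 - 2 = 2)
T(k) = -18 + k² + 2*k (T(k) = (k² + 2*k) - 18 = -18 + k² + 2*k)
C = -378 (C = -126*3 = -42*9 = -378)
C + T(-13) = -378 + (-18 + (-13)² + 2*(-13)) = -378 + (-18 + 169 - 26) = -378 + 125 = -253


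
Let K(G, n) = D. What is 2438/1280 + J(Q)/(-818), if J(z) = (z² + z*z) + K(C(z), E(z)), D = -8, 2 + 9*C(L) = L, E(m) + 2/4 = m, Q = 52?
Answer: -1229429/261760 ≈ -4.6968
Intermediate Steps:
E(m) = -½ + m
C(L) = -2/9 + L/9
K(G, n) = -8
J(z) = -8 + 2*z² (J(z) = (z² + z*z) - 8 = (z² + z²) - 8 = 2*z² - 8 = -8 + 2*z²)
2438/1280 + J(Q)/(-818) = 2438/1280 + (-8 + 2*52²)/(-818) = 2438*(1/1280) + (-8 + 2*2704)*(-1/818) = 1219/640 + (-8 + 5408)*(-1/818) = 1219/640 + 5400*(-1/818) = 1219/640 - 2700/409 = -1229429/261760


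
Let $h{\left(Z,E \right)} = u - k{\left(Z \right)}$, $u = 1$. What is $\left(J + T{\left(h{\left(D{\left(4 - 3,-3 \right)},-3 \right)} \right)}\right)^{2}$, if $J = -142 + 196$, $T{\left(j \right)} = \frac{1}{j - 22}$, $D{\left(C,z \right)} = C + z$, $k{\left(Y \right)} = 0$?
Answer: $\frac{1283689}{441} \approx 2910.9$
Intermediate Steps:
$h{\left(Z,E \right)} = 1$ ($h{\left(Z,E \right)} = 1 - 0 = 1 + 0 = 1$)
$T{\left(j \right)} = \frac{1}{-22 + j}$
$J = 54$
$\left(J + T{\left(h{\left(D{\left(4 - 3,-3 \right)},-3 \right)} \right)}\right)^{2} = \left(54 + \frac{1}{-22 + 1}\right)^{2} = \left(54 + \frac{1}{-21}\right)^{2} = \left(54 - \frac{1}{21}\right)^{2} = \left(\frac{1133}{21}\right)^{2} = \frac{1283689}{441}$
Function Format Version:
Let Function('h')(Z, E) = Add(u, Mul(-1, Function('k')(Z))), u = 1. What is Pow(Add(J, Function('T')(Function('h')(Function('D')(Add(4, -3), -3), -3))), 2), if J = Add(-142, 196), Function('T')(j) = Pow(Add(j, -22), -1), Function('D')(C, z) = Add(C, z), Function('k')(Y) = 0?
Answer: Rational(1283689, 441) ≈ 2910.9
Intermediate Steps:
Function('h')(Z, E) = 1 (Function('h')(Z, E) = Add(1, Mul(-1, 0)) = Add(1, 0) = 1)
Function('T')(j) = Pow(Add(-22, j), -1)
J = 54
Pow(Add(J, Function('T')(Function('h')(Function('D')(Add(4, -3), -3), -3))), 2) = Pow(Add(54, Pow(Add(-22, 1), -1)), 2) = Pow(Add(54, Pow(-21, -1)), 2) = Pow(Add(54, Rational(-1, 21)), 2) = Pow(Rational(1133, 21), 2) = Rational(1283689, 441)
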